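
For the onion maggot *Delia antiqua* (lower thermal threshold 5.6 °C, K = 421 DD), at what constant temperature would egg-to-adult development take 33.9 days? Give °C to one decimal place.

Required daily accumulation = 421 / 33.9 = 12.419 DD/day.
T = T_base + 12.419 = 5.6 + 12.419 = 18.019 ≈ 18.0 °C.

18.0 °C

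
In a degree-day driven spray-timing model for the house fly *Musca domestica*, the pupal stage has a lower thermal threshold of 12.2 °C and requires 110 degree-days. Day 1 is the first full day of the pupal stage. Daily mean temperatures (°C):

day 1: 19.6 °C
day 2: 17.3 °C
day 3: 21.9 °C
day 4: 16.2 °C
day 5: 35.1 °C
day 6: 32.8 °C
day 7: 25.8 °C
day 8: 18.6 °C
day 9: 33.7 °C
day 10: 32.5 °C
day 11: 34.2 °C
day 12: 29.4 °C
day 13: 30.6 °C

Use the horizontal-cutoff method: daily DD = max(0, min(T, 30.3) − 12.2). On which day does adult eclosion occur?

Daily DD above 12.2 °C (capped at 18.1): 7.4, 5.1, 9.7, 4.0, 18.1, 18.1, 13.6, 6.4, 18.1, 18.1, 18.1, 17.2, 18.1.
Cumulative: 7.4, 12.5, 22.2, 26.2, 44.3, 62.4, 76.0, 82.4, 100.5, 118.6, 136.7, 153.9, 172.0.
The total first reaches 110 DD on day 10.

day 10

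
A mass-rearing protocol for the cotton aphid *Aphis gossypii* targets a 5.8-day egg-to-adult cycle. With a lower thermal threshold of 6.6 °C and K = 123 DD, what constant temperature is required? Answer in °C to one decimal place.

Required daily accumulation = 123 / 5.8 = 21.207 DD/day.
T = T_base + 21.207 = 6.6 + 21.207 = 27.807 ≈ 27.8 °C.

27.8 °C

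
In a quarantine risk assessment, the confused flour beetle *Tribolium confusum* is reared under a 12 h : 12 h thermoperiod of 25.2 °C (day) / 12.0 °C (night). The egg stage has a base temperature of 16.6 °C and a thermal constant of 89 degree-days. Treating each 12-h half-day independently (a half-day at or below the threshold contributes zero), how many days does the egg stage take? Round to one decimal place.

Day half: max(0, 25.2 − 16.6) × 0.5 = 8.6 × 0.5 = 4.30 DD.
Night half: max(0, 12.0 − 16.6) × 0.5 = 0.0 × 0.5 = 0.00 DD.
Per 24 h: 4.30 DD/day.
Duration = 89 / 4.30 = 20.698 ≈ 20.7 days.

20.7 days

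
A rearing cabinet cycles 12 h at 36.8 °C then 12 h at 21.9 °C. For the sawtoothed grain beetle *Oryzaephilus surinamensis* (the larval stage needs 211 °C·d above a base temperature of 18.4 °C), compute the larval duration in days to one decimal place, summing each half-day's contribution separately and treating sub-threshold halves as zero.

19.3 days

Day half: max(0, 36.8 − 18.4) × 0.5 = 18.4 × 0.5 = 9.20 DD.
Night half: max(0, 21.9 − 18.4) × 0.5 = 3.5 × 0.5 = 1.75 DD.
Per 24 h: 10.95 DD/day.
Duration = 211 / 10.95 = 19.269 ≈ 19.3 days.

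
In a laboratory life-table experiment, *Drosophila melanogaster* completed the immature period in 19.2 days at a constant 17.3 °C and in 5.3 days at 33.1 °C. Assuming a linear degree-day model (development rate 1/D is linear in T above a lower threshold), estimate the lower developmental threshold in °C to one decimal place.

11.3 °C

Equal thermal constants: D₁(T₁ − T_b) = D₂(T₂ − T_b).
19.2·(17.3 − T_b) = 5.3·(33.1 − T_b)
T_b = (19.2·17.3 − 5.3·33.1) / (19.2 − 5.3) = 156.73 / 13.9 = 11.276 °C ≈ 11.3 °C.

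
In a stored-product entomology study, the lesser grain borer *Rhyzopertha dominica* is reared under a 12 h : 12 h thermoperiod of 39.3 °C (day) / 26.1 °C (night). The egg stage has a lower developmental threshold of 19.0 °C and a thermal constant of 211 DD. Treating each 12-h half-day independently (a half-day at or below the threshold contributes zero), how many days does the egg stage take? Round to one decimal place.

Day half: max(0, 39.3 − 19.0) × 0.5 = 20.3 × 0.5 = 10.15 DD.
Night half: max(0, 26.1 − 19.0) × 0.5 = 7.1 × 0.5 = 3.55 DD.
Per 24 h: 13.70 DD/day.
Duration = 211 / 13.70 = 15.401 ≈ 15.4 days.

15.4 days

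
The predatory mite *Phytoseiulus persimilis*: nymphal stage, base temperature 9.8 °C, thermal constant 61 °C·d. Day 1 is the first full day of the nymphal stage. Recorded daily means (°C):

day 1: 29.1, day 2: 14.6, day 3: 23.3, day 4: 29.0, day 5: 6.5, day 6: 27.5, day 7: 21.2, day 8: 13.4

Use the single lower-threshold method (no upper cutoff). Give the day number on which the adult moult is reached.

day 6

Daily DD above 9.8 °C: 19.3, 4.8, 13.5, 19.2, 0.0, 17.7, 11.4, 3.6.
Cumulative: 19.3, 24.1, 37.6, 56.8, 56.8, 74.5, 85.9, 89.5.
The total first reaches 61 DD on day 6.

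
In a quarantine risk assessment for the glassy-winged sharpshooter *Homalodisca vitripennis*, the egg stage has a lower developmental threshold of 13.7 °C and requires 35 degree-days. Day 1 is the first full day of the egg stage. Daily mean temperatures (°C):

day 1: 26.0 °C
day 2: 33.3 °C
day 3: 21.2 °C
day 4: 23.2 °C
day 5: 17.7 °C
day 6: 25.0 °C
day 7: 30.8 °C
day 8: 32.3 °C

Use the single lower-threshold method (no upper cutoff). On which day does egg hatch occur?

Daily DD above 13.7 °C: 12.3, 19.6, 7.5, 9.5, 4.0, 11.3, 17.1, 18.6.
Cumulative: 12.3, 31.9, 39.4, 48.9, 52.9, 64.2, 81.3, 99.9.
The total first reaches 35 DD on day 3.

day 3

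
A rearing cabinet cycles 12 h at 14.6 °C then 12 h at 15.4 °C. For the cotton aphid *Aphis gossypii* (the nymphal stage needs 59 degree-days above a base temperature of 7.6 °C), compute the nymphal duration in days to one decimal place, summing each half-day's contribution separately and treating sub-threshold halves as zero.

Day half: max(0, 14.6 − 7.6) × 0.5 = 7.0 × 0.5 = 3.50 DD.
Night half: max(0, 15.4 − 7.6) × 0.5 = 7.8 × 0.5 = 3.90 DD.
Per 24 h: 7.40 DD/day.
Duration = 59 / 7.40 = 7.973 ≈ 8.0 days.

8.0 days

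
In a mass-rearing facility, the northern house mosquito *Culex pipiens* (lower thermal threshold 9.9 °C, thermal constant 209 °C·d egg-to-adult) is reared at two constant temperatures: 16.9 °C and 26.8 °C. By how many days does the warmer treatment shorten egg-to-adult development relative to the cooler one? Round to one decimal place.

At 16.9 °C: 209 / (16.9 − 9.9) = 209 / 7.0 = 29.857 d.
At 26.8 °C: 209 / (26.8 − 9.9) = 209 / 16.9 = 12.367 d.
Difference = |29.857 − 12.367| = 17.490 ≈ 17.5 days.

17.5 days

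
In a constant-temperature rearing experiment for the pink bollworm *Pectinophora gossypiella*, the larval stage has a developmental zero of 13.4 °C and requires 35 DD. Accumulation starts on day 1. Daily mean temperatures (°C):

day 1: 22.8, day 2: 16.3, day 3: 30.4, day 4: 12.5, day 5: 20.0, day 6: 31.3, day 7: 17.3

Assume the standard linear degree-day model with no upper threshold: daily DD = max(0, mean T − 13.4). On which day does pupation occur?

Daily DD above 13.4 °C: 9.4, 2.9, 17.0, 0.0, 6.6, 17.9, 3.9.
Cumulative: 9.4, 12.3, 29.3, 29.3, 35.9, 53.8, 57.7.
The total first reaches 35 DD on day 5.

day 5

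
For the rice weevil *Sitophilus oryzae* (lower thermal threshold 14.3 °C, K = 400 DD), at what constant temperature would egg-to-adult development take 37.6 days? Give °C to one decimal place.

24.9 °C

Required daily accumulation = 400 / 37.6 = 10.638 DD/day.
T = T_base + 10.638 = 14.3 + 10.638 = 24.938 ≈ 24.9 °C.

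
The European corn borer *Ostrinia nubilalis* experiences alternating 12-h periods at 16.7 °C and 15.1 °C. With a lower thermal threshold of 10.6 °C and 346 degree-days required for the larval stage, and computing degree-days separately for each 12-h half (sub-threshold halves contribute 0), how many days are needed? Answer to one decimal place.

Day half: max(0, 16.7 − 10.6) × 0.5 = 6.1 × 0.5 = 3.05 DD.
Night half: max(0, 15.1 − 10.6) × 0.5 = 4.5 × 0.5 = 2.25 DD.
Per 24 h: 5.30 DD/day.
Duration = 346 / 5.30 = 65.283 ≈ 65.3 days.

65.3 days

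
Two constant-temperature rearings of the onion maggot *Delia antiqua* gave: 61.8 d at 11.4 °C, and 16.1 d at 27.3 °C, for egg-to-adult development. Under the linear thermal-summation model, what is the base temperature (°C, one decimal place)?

Under the model K = D·(T − T_b), so D₁·(T₁ − T_b) = D₂·(T₂ − T_b).
61.8·(11.4 − T_b) = 16.1·(27.3 − T_b)
T_b = (61.8·11.4 − 16.1·27.3) / (61.8 − 16.1) = 264.99 / 45.7 = 5.798 °C ≈ 5.8 °C.

5.8 °C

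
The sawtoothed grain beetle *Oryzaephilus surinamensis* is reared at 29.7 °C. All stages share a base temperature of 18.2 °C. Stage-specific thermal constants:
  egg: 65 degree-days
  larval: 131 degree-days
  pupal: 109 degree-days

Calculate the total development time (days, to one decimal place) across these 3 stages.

26.5 days

Daily accumulation at 29.7 °C = 29.7 − 18.2 = 11.5 DD/day.
Total K = 65 + 131 + 109 = 305 DD.
Total duration = 305 / 11.5 = 26.522 ≈ 26.5 days.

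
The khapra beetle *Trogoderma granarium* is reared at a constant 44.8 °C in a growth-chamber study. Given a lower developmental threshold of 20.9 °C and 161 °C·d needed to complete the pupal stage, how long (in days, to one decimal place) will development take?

6.7 days

Daily accumulation = 44.8 − 20.9 = 23.9 DD/day.
Duration = 161 / 23.9 = 6.736 ≈ 6.7 days.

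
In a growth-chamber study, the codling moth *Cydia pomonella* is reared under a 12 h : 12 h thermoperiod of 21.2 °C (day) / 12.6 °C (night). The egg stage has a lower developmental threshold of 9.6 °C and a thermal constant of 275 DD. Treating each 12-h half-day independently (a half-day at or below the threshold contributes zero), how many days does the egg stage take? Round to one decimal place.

37.7 days

Day half: max(0, 21.2 − 9.6) × 0.5 = 11.6 × 0.5 = 5.80 DD.
Night half: max(0, 12.6 − 9.6) × 0.5 = 3.0 × 0.5 = 1.50 DD.
Per 24 h: 7.30 DD/day.
Duration = 275 / 7.30 = 37.671 ≈ 37.7 days.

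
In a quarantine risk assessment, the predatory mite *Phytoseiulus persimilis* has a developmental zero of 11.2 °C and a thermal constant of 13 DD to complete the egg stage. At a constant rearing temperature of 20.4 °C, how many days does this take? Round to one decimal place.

1.4 days

Daily accumulation = 20.4 − 11.2 = 9.2 DD/day.
Duration = 13 / 9.2 = 1.413 ≈ 1.4 days.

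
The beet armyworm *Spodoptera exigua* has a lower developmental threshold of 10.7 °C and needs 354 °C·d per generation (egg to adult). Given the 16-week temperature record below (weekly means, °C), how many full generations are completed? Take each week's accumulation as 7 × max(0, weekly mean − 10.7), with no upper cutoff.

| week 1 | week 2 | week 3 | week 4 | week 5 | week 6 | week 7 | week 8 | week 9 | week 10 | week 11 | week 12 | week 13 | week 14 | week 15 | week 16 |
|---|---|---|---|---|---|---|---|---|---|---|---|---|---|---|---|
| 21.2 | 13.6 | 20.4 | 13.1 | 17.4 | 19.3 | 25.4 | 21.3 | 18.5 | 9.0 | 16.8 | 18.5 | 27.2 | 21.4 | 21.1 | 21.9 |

Weekly DD (7 × max(0, T̄ − 10.7)): 73.5, 20.3, 67.9, 16.8, 46.9, 60.2, 102.9, 74.2, 54.6, 0.0, 42.7, 54.6, 115.5, 74.9, 72.8, 78.4.
Season total = 956.2 DD.
Complete generations = ⌊956.2 / 354⌋ = 2.

2 generations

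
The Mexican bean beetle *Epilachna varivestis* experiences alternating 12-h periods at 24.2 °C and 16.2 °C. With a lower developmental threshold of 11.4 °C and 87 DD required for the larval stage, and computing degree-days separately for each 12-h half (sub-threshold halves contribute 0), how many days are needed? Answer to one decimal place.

9.9 days

Day half: max(0, 24.2 − 11.4) × 0.5 = 12.8 × 0.5 = 6.40 DD.
Night half: max(0, 16.2 − 11.4) × 0.5 = 4.8 × 0.5 = 2.40 DD.
Per 24 h: 8.80 DD/day.
Duration = 87 / 8.80 = 9.886 ≈ 9.9 days.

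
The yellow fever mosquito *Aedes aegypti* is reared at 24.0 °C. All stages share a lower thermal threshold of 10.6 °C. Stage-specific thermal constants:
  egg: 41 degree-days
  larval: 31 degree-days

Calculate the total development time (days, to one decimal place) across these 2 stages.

Daily accumulation at 24.0 °C = 24.0 − 10.6 = 13.4 DD/day.
Total K = 41 + 31 = 72 DD.
Total duration = 72 / 13.4 = 5.373 ≈ 5.4 days.

5.4 days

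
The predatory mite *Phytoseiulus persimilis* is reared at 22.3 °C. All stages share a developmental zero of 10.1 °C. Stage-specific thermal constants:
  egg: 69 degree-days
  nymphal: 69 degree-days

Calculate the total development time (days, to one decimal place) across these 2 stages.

11.3 days

Daily accumulation at 22.3 °C = 22.3 − 10.1 = 12.2 DD/day.
Total K = 69 + 69 = 138 DD.
Total duration = 138 / 12.2 = 11.311 ≈ 11.3 days.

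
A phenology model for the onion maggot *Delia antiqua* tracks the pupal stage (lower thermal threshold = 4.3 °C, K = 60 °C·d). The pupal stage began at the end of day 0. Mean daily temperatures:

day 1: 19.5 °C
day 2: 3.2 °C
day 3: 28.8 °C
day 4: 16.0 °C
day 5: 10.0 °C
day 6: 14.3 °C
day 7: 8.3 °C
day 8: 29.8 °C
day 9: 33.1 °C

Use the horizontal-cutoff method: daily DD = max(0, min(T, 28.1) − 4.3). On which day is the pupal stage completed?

Daily DD above 4.3 °C (capped at 23.8): 15.2, 0.0, 23.8, 11.7, 5.7, 10.0, 4.0, 23.8, 23.8.
Cumulative: 15.2, 15.2, 39.0, 50.7, 56.4, 66.4, 70.4, 94.2, 118.0.
The total first reaches 60 DD on day 6.

day 6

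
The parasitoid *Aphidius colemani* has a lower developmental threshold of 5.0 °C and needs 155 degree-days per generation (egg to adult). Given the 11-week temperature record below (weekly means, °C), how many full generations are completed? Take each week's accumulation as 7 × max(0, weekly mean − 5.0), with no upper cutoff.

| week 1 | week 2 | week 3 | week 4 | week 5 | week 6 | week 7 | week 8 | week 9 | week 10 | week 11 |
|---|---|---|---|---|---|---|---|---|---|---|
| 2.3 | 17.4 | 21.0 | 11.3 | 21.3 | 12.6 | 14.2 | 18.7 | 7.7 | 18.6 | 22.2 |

Weekly DD (7 × max(0, T̄ − 5.0)): 0.0, 86.8, 112.0, 44.1, 114.1, 53.2, 64.4, 95.9, 18.9, 95.2, 120.4.
Season total = 805.0 DD.
Complete generations = ⌊805.0 / 155⌋ = 5.

5 generations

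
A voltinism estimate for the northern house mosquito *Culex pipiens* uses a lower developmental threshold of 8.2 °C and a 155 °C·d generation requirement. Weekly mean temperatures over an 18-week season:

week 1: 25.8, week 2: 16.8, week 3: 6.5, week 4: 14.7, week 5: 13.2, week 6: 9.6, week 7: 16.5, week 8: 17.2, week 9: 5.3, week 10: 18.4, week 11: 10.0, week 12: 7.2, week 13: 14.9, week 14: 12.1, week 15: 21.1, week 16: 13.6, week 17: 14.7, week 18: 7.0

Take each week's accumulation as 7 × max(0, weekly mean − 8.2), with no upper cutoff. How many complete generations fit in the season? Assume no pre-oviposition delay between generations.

4 generations

Weekly DD (7 × max(0, T̄ − 8.2)): 123.2, 60.2, 0.0, 45.5, 35.0, 9.8, 58.1, 63.0, 0.0, 71.4, 12.6, 0.0, 46.9, 27.3, 90.3, 37.8, 45.5, 0.0.
Season total = 726.6 DD.
Complete generations = ⌊726.6 / 155⌋ = 4.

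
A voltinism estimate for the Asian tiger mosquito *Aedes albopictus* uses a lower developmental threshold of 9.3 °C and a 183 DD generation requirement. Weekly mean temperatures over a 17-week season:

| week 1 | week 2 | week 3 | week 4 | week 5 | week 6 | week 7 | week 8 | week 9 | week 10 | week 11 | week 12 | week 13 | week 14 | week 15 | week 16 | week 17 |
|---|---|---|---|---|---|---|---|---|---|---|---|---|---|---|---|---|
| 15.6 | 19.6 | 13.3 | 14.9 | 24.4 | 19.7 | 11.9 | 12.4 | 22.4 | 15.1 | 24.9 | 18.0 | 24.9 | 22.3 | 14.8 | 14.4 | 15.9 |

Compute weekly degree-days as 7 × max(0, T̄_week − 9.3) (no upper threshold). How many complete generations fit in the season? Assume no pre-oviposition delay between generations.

5 generations

Weekly DD (7 × max(0, T̄ − 9.3)): 44.1, 72.1, 28.0, 39.2, 105.7, 72.8, 18.2, 21.7, 91.7, 40.6, 109.2, 60.9, 109.2, 91.0, 38.5, 35.7, 46.2.
Season total = 1024.8 DD.
Complete generations = ⌊1024.8 / 183⌋ = 5.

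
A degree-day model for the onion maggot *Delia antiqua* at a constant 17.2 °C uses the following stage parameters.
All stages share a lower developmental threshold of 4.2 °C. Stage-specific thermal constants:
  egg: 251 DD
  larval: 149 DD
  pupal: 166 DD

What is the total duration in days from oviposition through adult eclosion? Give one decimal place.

Daily accumulation at 17.2 °C = 17.2 − 4.2 = 13.0 DD/day.
Total K = 251 + 149 + 166 = 566 DD.
Total duration = 566 / 13.0 = 43.538 ≈ 43.5 days.

43.5 days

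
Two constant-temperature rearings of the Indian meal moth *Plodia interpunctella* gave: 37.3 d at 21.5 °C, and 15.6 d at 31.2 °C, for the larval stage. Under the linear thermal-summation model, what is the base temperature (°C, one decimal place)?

14.5 °C

Linear rate model ⇒ the product D·(T − T_b) is constant across temperatures.
37.3·(21.5 − T_b) = 15.6·(31.2 − T_b)
T_b = (37.3·21.5 − 15.6·31.2) / (37.3 − 15.6) = 315.23 / 21.7 = 14.527 °C ≈ 14.5 °C.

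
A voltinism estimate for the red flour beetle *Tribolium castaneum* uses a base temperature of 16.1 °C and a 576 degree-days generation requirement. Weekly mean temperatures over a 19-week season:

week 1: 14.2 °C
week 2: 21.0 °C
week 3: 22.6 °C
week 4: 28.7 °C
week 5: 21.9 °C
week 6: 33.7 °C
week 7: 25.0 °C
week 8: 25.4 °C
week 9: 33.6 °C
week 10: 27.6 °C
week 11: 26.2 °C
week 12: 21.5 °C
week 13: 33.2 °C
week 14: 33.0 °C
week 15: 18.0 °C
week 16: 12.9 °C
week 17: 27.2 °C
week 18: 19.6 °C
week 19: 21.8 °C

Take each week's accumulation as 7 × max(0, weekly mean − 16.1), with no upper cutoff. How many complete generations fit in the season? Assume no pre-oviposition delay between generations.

Weekly DD (7 × max(0, T̄ − 16.1)): 0.0, 34.3, 45.5, 88.2, 40.6, 123.2, 62.3, 65.1, 122.5, 80.5, 70.7, 37.8, 119.7, 118.3, 13.3, 0.0, 77.7, 24.5, 39.9.
Season total = 1164.1 DD.
Complete generations = ⌊1164.1 / 576⌋ = 2.

2 generations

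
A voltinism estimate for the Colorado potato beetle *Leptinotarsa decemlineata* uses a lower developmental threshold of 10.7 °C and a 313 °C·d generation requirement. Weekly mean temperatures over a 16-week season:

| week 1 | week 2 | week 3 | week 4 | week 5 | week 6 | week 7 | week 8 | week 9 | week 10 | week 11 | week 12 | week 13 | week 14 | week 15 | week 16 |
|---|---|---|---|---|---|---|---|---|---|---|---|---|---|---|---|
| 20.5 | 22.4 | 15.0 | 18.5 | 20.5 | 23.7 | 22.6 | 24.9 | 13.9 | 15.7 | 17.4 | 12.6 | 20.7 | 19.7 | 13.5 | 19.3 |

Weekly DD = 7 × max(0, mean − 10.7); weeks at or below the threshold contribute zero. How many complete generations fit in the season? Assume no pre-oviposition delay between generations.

2 generations

Weekly DD (7 × max(0, T̄ − 10.7)): 68.6, 81.9, 30.1, 54.6, 68.6, 91.0, 83.3, 99.4, 22.4, 35.0, 46.9, 13.3, 70.0, 63.0, 19.6, 60.2.
Season total = 907.9 DD.
Complete generations = ⌊907.9 / 313⌋ = 2.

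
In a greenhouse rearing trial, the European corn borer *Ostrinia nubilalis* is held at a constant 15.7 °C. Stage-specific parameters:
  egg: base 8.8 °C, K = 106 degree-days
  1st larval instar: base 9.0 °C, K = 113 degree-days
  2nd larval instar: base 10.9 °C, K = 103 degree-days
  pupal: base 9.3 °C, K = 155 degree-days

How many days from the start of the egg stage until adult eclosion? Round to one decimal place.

77.9 days

egg: 106 / (15.7 − 8.8) = 106 / 6.9 = 15.362 d.
1st larval instar: 113 / (15.7 − 9.0) = 113 / 6.7 = 16.866 d.
2nd larval instar: 103 / (15.7 − 10.9) = 103 / 4.8 = 21.458 d.
pupal: 155 / (15.7 − 9.3) = 155 / 6.4 = 24.219 d.
Sum = 77.905 ≈ 77.9 days.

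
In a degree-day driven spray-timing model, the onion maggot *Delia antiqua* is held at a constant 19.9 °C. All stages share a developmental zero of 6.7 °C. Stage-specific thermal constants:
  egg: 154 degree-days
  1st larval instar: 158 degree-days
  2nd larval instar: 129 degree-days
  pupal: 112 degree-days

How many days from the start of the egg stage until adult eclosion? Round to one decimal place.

Daily accumulation at 19.9 °C = 19.9 − 6.7 = 13.2 DD/day.
Total K = 154 + 158 + 129 + 112 = 553 DD.
Total duration = 553 / 13.2 = 41.894 ≈ 41.9 days.

41.9 days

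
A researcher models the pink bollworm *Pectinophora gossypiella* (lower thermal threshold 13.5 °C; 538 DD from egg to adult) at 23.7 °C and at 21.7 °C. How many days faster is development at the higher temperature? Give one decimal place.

At 23.7 °C: 538 / (23.7 − 13.5) = 538 / 10.2 = 52.745 d.
At 21.7 °C: 538 / (21.7 − 13.5) = 538 / 8.2 = 65.610 d.
Difference = |52.745 − 65.610| = 12.865 ≈ 12.9 days.

12.9 days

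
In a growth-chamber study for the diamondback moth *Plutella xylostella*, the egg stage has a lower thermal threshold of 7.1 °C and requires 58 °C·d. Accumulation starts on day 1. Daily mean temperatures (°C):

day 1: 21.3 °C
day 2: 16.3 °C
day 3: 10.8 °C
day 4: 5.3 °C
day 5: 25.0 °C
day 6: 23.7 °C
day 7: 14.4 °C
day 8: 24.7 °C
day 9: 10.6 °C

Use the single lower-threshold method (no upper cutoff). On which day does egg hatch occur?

Daily DD above 7.1 °C: 14.2, 9.2, 3.7, 0.0, 17.9, 16.6, 7.3, 17.6, 3.5.
Cumulative: 14.2, 23.4, 27.1, 27.1, 45.0, 61.6, 68.9, 86.5, 90.0.
The total first reaches 58 DD on day 6.

day 6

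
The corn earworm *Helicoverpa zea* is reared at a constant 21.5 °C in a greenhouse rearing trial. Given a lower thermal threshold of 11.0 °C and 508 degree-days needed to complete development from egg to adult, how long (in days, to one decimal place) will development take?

48.4 days

Daily accumulation = 21.5 − 11.0 = 10.5 DD/day.
Duration = 508 / 10.5 = 48.381 ≈ 48.4 days.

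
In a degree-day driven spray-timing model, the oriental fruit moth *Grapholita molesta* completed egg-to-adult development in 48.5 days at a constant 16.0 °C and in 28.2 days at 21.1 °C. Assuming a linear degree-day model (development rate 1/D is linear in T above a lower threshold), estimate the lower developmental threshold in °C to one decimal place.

8.9 °C

Under the model K = D·(T − T_b), so D₁·(T₁ − T_b) = D₂·(T₂ − T_b).
48.5·(16.0 − T_b) = 28.2·(21.1 − T_b)
T_b = (48.5·16.0 − 28.2·21.1) / (48.5 − 28.2) = 180.98 / 20.3 = 8.915 °C ≈ 8.9 °C.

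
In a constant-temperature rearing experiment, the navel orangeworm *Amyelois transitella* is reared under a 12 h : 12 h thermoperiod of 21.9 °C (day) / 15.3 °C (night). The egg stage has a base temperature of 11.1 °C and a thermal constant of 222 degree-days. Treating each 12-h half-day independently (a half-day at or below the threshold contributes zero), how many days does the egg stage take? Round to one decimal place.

29.6 days

Day half: max(0, 21.9 − 11.1) × 0.5 = 10.8 × 0.5 = 5.40 DD.
Night half: max(0, 15.3 − 11.1) × 0.5 = 4.2 × 0.5 = 2.10 DD.
Per 24 h: 7.50 DD/day.
Duration = 222 / 7.50 = 29.600 ≈ 29.6 days.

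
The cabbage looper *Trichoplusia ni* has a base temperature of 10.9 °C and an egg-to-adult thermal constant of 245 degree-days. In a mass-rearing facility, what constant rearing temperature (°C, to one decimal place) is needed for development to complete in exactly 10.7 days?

33.8 °C

Required daily accumulation = 245 / 10.7 = 22.897 DD/day.
T = T_base + 22.897 = 10.9 + 22.897 = 33.797 ≈ 33.8 °C.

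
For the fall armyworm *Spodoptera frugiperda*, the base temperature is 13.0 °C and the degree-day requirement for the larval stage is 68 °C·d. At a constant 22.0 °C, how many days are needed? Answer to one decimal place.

Daily accumulation = 22.0 − 13.0 = 9.0 DD/day.
Duration = 68 / 9.0 = 7.556 ≈ 7.6 days.

7.6 days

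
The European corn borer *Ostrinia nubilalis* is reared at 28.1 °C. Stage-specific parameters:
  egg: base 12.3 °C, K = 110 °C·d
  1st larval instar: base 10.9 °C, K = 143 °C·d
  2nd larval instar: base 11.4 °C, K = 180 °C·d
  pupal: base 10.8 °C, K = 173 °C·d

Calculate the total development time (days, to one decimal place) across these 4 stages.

egg: 110 / (28.1 − 12.3) = 110 / 15.8 = 6.962 d.
1st larval instar: 143 / (28.1 − 10.9) = 143 / 17.2 = 8.314 d.
2nd larval instar: 180 / (28.1 − 11.4) = 180 / 16.7 = 10.778 d.
pupal: 173 / (28.1 − 10.8) = 173 / 17.3 = 10.000 d.
Sum = 36.054 ≈ 36.1 days.

36.1 days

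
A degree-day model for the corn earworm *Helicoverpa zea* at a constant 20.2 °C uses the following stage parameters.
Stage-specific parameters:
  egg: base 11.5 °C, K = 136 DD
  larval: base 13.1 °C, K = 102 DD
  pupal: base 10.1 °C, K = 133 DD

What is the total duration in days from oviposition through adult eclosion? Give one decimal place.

43.2 days

egg: 136 / (20.2 − 11.5) = 136 / 8.7 = 15.632 d.
larval: 102 / (20.2 − 13.1) = 102 / 7.1 = 14.366 d.
pupal: 133 / (20.2 − 10.1) = 133 / 10.1 = 13.168 d.
Sum = 43.167 ≈ 43.2 days.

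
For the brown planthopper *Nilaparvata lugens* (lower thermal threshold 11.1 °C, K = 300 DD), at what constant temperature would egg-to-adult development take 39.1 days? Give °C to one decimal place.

18.8 °C

Required daily accumulation = 300 / 39.1 = 7.673 DD/day.
T = T_base + 7.673 = 11.1 + 7.673 = 18.773 ≈ 18.8 °C.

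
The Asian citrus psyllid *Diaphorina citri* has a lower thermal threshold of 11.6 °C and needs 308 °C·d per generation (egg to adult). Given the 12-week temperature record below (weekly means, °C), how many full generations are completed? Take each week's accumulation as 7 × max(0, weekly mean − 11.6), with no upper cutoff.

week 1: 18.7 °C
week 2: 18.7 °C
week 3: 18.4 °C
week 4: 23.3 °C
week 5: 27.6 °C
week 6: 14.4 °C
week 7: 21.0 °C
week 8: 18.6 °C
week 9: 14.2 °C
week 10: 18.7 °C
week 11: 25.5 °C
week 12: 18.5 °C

Weekly DD (7 × max(0, T̄ − 11.6)): 49.7, 49.7, 47.6, 81.9, 112.0, 19.6, 65.8, 49.0, 18.2, 49.7, 97.3, 48.3.
Season total = 688.8 DD.
Complete generations = ⌊688.8 / 308⌋ = 2.

2 generations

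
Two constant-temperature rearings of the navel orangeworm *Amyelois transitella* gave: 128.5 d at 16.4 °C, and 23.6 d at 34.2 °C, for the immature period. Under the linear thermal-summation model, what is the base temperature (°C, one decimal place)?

12.4 °C

Equal thermal constants: D₁(T₁ − T_b) = D₂(T₂ − T_b).
128.5·(16.4 − T_b) = 23.6·(34.2 − T_b)
T_b = (128.5·16.4 − 23.6·34.2) / (128.5 − 23.6) = 1300.28 / 104.9 = 12.395 °C ≈ 12.4 °C.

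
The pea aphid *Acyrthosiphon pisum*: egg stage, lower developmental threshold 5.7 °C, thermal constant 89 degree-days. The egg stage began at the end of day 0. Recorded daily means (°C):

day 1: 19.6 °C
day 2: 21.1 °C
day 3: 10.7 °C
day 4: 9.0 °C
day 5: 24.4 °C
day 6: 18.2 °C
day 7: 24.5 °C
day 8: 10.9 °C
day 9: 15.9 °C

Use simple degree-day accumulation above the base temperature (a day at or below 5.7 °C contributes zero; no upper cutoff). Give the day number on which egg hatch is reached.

day 8

Daily DD above 5.7 °C: 13.9, 15.4, 5.0, 3.3, 18.7, 12.5, 18.8, 5.2, 10.2.
Cumulative: 13.9, 29.3, 34.3, 37.6, 56.3, 68.8, 87.6, 92.8, 103.0.
The total first reaches 89 DD on day 8.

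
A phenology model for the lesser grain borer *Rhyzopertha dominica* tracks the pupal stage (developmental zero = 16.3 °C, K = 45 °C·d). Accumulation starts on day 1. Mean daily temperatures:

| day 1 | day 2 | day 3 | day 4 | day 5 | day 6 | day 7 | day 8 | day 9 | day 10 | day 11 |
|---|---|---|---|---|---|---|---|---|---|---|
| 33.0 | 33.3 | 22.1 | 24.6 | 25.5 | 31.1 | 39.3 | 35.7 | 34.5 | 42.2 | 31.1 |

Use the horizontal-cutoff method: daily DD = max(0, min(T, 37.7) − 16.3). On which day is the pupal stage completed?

day 4

Daily DD above 16.3 °C (capped at 21.4): 16.7, 17.0, 5.8, 8.3, 9.2, 14.8, 21.4, 19.4, 18.2, 21.4, 14.8.
Cumulative: 16.7, 33.7, 39.5, 47.8, 57.0, 71.8, 93.2, 112.6, 130.8, 152.2, 167.0.
The total first reaches 45 DD on day 4.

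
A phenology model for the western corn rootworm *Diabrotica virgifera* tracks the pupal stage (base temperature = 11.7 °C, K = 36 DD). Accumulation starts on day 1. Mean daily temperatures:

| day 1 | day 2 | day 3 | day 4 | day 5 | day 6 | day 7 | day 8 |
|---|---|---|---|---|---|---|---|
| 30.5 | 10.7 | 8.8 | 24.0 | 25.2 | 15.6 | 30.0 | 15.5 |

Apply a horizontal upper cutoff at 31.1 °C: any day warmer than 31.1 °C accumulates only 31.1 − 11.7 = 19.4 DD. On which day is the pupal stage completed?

day 5

Daily DD above 11.7 °C (capped at 19.4): 18.8, 0.0, 0.0, 12.3, 13.5, 3.9, 18.3, 3.8.
Cumulative: 18.8, 18.8, 18.8, 31.1, 44.6, 48.5, 66.8, 70.6.
The total first reaches 36 DD on day 5.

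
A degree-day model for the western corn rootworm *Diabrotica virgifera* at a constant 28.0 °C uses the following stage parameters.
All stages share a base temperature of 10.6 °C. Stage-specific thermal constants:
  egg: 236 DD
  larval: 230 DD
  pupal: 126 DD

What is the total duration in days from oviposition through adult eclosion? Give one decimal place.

34.0 days

Daily accumulation at 28.0 °C = 28.0 − 10.6 = 17.4 DD/day.
Total K = 236 + 230 + 126 = 592 DD.
Total duration = 592 / 17.4 = 34.023 ≈ 34.0 days.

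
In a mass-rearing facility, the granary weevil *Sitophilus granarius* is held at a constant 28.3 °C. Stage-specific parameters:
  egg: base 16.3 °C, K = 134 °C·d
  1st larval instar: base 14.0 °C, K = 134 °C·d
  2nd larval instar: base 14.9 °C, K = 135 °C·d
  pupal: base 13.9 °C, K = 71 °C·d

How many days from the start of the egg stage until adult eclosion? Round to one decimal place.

35.5 days

egg: 134 / (28.3 − 16.3) = 134 / 12.0 = 11.167 d.
1st larval instar: 134 / (28.3 − 14.0) = 134 / 14.3 = 9.371 d.
2nd larval instar: 135 / (28.3 − 14.9) = 135 / 13.4 = 10.075 d.
pupal: 71 / (28.3 − 13.9) = 71 / 14.4 = 4.931 d.
Sum = 35.542 ≈ 35.5 days.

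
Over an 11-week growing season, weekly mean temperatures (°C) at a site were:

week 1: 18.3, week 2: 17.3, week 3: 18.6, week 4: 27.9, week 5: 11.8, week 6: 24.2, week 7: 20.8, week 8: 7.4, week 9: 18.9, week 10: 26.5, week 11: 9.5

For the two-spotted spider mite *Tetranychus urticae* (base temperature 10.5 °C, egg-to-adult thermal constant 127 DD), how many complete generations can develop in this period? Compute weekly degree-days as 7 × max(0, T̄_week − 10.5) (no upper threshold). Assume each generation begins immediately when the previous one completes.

Weekly DD (7 × max(0, T̄ − 10.5)): 54.6, 47.6, 56.7, 121.8, 9.1, 95.9, 72.1, 0.0, 58.8, 112.0, 0.0.
Season total = 628.6 DD.
Complete generations = ⌊628.6 / 127⌋ = 4.

4 generations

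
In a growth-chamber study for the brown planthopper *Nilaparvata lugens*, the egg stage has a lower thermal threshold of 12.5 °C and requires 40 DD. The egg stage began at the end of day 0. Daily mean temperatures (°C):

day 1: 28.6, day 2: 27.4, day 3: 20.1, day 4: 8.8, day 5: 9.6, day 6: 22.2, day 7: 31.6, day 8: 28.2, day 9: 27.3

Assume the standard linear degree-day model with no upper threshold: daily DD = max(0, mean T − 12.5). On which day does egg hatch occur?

day 6

Daily DD above 12.5 °C: 16.1, 14.9, 7.6, 0.0, 0.0, 9.7, 19.1, 15.7, 14.8.
Cumulative: 16.1, 31.0, 38.6, 38.6, 38.6, 48.3, 67.4, 83.1, 97.9.
The total first reaches 40 DD on day 6.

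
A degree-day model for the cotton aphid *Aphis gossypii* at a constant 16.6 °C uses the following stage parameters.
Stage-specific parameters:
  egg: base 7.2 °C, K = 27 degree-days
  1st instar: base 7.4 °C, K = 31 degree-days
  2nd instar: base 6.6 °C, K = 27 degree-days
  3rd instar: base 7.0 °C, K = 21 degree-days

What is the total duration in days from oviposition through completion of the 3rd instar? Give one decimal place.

egg: 27 / (16.6 − 7.2) = 27 / 9.4 = 2.872 d.
1st instar: 31 / (16.6 − 7.4) = 31 / 9.2 = 3.370 d.
2nd instar: 27 / (16.6 − 6.6) = 27 / 10.0 = 2.700 d.
3rd instar: 21 / (16.6 − 7.0) = 21 / 9.6 = 2.187 d.
Sum = 11.129 ≈ 11.1 days.

11.1 days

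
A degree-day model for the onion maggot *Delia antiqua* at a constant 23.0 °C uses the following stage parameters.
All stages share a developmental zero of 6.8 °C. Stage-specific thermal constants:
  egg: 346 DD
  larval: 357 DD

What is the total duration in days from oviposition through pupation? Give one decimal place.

43.4 days

Daily accumulation at 23.0 °C = 23.0 − 6.8 = 16.2 DD/day.
Total K = 346 + 357 = 703 DD.
Total duration = 703 / 16.2 = 43.395 ≈ 43.4 days.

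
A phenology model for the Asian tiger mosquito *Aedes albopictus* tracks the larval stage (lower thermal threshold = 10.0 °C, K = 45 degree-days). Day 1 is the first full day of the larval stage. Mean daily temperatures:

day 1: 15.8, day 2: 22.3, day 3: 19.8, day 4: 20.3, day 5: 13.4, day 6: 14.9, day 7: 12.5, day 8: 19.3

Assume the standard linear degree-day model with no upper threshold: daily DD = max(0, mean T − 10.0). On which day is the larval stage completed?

day 6

Daily DD above 10.0 °C: 5.8, 12.3, 9.8, 10.3, 3.4, 4.9, 2.5, 9.3.
Cumulative: 5.8, 18.1, 27.9, 38.2, 41.6, 46.5, 49.0, 58.3.
The total first reaches 45 DD on day 6.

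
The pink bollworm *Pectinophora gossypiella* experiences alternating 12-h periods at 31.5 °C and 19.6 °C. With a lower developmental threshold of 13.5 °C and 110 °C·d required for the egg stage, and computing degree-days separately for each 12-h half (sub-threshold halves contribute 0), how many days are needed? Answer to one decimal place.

Day half: max(0, 31.5 − 13.5) × 0.5 = 18.0 × 0.5 = 9.00 DD.
Night half: max(0, 19.6 − 13.5) × 0.5 = 6.1 × 0.5 = 3.05 DD.
Per 24 h: 12.05 DD/day.
Duration = 110 / 12.05 = 9.129 ≈ 9.1 days.

9.1 days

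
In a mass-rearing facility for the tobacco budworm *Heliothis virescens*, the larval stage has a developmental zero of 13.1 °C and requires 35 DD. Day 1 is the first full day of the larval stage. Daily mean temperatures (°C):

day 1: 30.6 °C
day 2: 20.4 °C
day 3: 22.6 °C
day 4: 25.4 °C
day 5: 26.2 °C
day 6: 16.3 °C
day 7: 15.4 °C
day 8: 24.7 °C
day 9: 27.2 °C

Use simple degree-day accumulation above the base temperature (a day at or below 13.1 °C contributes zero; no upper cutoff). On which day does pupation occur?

Daily DD above 13.1 °C: 17.5, 7.3, 9.5, 12.3, 13.1, 3.2, 2.3, 11.6, 14.1.
Cumulative: 17.5, 24.8, 34.3, 46.6, 59.7, 62.9, 65.2, 76.8, 90.9.
The total first reaches 35 DD on day 4.

day 4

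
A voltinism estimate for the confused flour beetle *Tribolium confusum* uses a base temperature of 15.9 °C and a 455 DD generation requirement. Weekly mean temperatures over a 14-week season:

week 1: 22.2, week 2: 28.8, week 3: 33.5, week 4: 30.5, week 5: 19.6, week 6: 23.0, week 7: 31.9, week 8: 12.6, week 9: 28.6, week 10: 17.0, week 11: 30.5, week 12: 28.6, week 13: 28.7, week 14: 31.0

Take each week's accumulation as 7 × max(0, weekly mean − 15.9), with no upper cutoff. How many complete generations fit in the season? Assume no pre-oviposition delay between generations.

Weekly DD (7 × max(0, T̄ − 15.9)): 44.1, 90.3, 123.2, 102.2, 25.9, 49.7, 112.0, 0.0, 88.9, 7.7, 102.2, 88.9, 89.6, 105.7.
Season total = 1030.4 DD.
Complete generations = ⌊1030.4 / 455⌋ = 2.

2 generations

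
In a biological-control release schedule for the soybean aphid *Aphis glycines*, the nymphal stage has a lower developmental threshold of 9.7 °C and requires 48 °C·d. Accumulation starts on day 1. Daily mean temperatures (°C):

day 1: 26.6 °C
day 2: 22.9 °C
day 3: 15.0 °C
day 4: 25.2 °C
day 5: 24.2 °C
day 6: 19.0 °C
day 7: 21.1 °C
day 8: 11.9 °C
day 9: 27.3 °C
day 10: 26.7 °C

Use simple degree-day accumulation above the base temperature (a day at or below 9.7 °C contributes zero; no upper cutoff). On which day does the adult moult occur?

Daily DD above 9.7 °C: 16.9, 13.2, 5.3, 15.5, 14.5, 9.3, 11.4, 2.2, 17.6, 17.0.
Cumulative: 16.9, 30.1, 35.4, 50.9, 65.4, 74.7, 86.1, 88.3, 105.9, 122.9.
The total first reaches 48 DD on day 4.

day 4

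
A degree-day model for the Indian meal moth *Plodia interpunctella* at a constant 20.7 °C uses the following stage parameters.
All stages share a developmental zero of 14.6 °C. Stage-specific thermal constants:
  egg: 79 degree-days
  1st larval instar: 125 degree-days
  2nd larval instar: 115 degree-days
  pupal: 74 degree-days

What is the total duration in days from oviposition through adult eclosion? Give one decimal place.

Daily accumulation at 20.7 °C = 20.7 − 14.6 = 6.1 DD/day.
Total K = 79 + 125 + 115 + 74 = 393 DD.
Total duration = 393 / 6.1 = 64.426 ≈ 64.4 days.

64.4 days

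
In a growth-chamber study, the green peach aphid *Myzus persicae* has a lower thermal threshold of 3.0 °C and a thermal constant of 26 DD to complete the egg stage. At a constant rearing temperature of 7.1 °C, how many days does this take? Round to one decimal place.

Daily accumulation = 7.1 − 3.0 = 4.1 DD/day.
Duration = 26 / 4.1 = 6.341 ≈ 6.3 days.

6.3 days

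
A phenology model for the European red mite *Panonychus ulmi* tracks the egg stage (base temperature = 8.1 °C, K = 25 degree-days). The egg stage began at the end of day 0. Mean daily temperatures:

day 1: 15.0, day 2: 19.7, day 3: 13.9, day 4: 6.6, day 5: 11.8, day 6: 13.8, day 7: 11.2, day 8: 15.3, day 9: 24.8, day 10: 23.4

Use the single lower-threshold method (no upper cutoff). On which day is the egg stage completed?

Daily DD above 8.1 °C: 6.9, 11.6, 5.8, 0.0, 3.7, 5.7, 3.1, 7.2, 16.7, 15.3.
Cumulative: 6.9, 18.5, 24.3, 24.3, 28.0, 33.7, 36.8, 44.0, 60.7, 76.0.
The total first reaches 25 DD on day 5.

day 5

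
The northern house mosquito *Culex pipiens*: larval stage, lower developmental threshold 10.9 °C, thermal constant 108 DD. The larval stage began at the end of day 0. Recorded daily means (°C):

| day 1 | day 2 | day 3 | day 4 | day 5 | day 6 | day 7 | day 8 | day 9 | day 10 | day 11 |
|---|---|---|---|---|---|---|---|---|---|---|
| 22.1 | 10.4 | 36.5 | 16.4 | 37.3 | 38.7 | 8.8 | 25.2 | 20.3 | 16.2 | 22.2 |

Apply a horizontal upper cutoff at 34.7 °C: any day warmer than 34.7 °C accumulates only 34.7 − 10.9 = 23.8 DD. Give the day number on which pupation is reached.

Daily DD above 10.9 °C (capped at 23.8): 11.2, 0.0, 23.8, 5.5, 23.8, 23.8, 0.0, 14.3, 9.4, 5.3, 11.3.
Cumulative: 11.2, 11.2, 35.0, 40.5, 64.3, 88.1, 88.1, 102.4, 111.8, 117.1, 128.4.
The total first reaches 108 DD on day 9.

day 9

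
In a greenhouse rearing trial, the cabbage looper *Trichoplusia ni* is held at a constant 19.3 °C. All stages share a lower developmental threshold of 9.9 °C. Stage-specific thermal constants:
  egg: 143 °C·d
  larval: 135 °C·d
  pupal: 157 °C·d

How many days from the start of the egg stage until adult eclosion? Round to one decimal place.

46.3 days

Daily accumulation at 19.3 °C = 19.3 − 9.9 = 9.4 DD/day.
Total K = 143 + 135 + 157 = 435 DD.
Total duration = 435 / 9.4 = 46.277 ≈ 46.3 days.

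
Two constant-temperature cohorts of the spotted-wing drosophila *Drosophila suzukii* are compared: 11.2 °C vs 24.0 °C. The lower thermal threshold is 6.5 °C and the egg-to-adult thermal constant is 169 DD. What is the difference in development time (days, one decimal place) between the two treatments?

At 11.2 °C: 169 / (11.2 − 6.5) = 169 / 4.7 = 35.957 d.
At 24.0 °C: 169 / (24.0 − 6.5) = 169 / 17.5 = 9.657 d.
Difference = |35.957 − 9.657| = 26.300 ≈ 26.3 days.

26.3 days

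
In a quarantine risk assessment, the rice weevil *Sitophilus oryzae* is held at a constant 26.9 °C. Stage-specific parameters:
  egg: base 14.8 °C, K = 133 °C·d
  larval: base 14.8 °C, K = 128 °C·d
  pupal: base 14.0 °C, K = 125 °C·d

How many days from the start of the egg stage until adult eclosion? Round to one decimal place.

egg: 133 / (26.9 − 14.8) = 133 / 12.1 = 10.992 d.
larval: 128 / (26.9 − 14.8) = 128 / 12.1 = 10.579 d.
pupal: 125 / (26.9 − 14.0) = 125 / 12.9 = 9.690 d.
Sum = 31.260 ≈ 31.3 days.

31.3 days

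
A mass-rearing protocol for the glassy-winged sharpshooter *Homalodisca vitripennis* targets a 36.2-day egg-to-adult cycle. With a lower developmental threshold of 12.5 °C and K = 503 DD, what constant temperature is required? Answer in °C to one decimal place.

26.4 °C

Required daily accumulation = 503 / 36.2 = 13.895 DD/day.
T = T_base + 13.895 = 12.5 + 13.895 = 26.395 ≈ 26.4 °C.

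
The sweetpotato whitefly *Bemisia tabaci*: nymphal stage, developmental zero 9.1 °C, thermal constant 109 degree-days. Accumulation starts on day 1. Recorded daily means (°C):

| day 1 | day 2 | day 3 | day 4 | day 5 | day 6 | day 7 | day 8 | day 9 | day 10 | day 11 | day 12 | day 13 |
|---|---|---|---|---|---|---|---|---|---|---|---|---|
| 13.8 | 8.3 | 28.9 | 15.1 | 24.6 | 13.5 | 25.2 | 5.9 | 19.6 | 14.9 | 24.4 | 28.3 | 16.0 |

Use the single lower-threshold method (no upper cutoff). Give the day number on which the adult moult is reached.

Daily DD above 9.1 °C: 4.7, 0.0, 19.8, 6.0, 15.5, 4.4, 16.1, 0.0, 10.5, 5.8, 15.3, 19.2, 6.9.
Cumulative: 4.7, 4.7, 24.5, 30.5, 46.0, 50.4, 66.5, 66.5, 77.0, 82.8, 98.1, 117.3, 124.2.
The total first reaches 109 DD on day 12.

day 12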